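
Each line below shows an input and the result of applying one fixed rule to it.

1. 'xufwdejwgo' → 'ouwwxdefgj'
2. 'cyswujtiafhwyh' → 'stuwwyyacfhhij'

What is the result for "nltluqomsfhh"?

The pattern: sort the characters into alphabetical order, then swap the front and back halves of the string.
"nltluqomsfhh" → "fhhllmnoqstu" → "noqstufhhllm".

noqstufhhllm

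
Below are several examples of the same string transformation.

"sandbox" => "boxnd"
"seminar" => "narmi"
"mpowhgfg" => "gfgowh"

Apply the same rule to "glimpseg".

segimp

In each case the input is transformed by: delete the first 2 characters, then move the last 3 characters to the front (rotate right by 3).
Starting from "glimpseg": after the first operation, "impseg"; after the second, "segimp".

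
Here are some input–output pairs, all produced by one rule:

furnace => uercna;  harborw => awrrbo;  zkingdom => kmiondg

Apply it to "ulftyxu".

Looking at the pairs, the operation is to delete the first character, then take characters alternately from the front and the back (1st, last, 2nd, 2nd-last, ...).
Applying both steps to "ulftyxu": "lftyxu", then "lufxty".

lufxty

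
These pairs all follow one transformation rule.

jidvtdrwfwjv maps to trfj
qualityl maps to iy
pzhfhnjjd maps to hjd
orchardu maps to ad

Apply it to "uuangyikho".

In each case the input is transformed by: delete the first 3 characters, then keep every other character starting from the second (positions 2nd, 4th, 6th, ...).
"uuangyikho" → "ngyikho" → "gih".

gih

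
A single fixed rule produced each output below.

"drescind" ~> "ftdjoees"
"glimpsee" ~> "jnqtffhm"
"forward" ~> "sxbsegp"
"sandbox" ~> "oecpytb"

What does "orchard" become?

The pattern: move the first 2 characters to the end (rotate left by 2), then shift every letter 1 place forward in the alphabet (wrapping around).
So "orchard" becomes "dibseps".

dibseps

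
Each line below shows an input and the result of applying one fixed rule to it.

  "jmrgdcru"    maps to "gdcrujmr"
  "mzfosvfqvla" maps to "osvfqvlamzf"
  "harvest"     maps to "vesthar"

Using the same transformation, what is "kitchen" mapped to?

chenkit

Each output is the input with this applied: move the first 3 characters to the end (rotate left by 3).
"kitchen" → "chenkit".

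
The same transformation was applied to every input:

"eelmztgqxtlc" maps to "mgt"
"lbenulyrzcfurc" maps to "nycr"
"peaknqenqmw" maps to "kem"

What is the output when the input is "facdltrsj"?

dr

The rule is to keep one character in every 3, starting at position 1 (positions 1st, 4th, 7th, ...), then delete the first character.
"facdltrsj" → "fdr" → "dr".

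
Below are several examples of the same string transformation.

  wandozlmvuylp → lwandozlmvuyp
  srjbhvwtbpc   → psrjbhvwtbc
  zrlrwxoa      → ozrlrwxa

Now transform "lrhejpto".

Rule — move the last character to the front, then swap the first and last characters.
Working it through for "lrhejpto": intermediate "olrhejpt", final "tlrhejpo".

tlrhejpo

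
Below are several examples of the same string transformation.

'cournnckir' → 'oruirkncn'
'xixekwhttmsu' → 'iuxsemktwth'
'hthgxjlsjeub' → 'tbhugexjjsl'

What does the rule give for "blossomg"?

The rule is to delete the first character, then take characters alternately from the front and the back (1st, last, 2nd, 2nd-last, ...).
For "blossomg", step one produces "lossomg"; step two turns that into "lgomsos".

lgomsos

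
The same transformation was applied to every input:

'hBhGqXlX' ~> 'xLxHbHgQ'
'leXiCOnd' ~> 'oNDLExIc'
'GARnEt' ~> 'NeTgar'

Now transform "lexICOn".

What's happening: move the last 3 characters to the front (rotate right by 3), then flip the case of every letter.
Working it through for "lexICOn": intermediate "COnlexI", final "coNLEXi".

coNLEXi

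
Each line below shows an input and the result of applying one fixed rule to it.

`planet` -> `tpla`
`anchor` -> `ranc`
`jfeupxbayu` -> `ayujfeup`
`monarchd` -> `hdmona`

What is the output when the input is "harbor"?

rhar

What's happening: swap the front and back halves of the string, then delete the first 2 characters.
For "harbor", step one produces "borhar"; step two turns that into "rhar".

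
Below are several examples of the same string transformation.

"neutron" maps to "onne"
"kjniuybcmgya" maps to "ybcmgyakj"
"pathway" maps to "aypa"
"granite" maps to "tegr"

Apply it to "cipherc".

In each case the input is transformed by: move the first 2 characters to the end (rotate left by 2), then delete the first 3 characters.
Working it through for "cipherc": intermediate "phercci", final "rcci".

rcci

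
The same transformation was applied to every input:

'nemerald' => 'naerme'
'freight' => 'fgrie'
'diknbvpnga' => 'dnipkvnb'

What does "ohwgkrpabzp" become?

obhawpgrk

Rule — delete the last 2 characters, then take characters alternately from the front and the back (1st, last, 2nd, 2nd-last, ...).
"ohwgkrpabzp" → "ohwgkrpab" → "obhawpgrk".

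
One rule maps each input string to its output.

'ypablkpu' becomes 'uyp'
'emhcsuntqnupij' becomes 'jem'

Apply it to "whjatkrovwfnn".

The transformation: move the first 2 characters to the end (rotate left by 2), then keep only the last 3 characters.
Starting from "whjatkrovwfnn": after the first operation, "jatkrovwfnnwh"; after the second, "nwh".

nwh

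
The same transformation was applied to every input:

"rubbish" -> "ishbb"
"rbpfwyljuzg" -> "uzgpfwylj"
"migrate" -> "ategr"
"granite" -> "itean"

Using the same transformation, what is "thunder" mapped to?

derun

What's happening: delete the first 2 characters, then move the last 3 characters to the front (rotate right by 3).
Starting from "thunder": after the first operation, "under"; after the second, "derun".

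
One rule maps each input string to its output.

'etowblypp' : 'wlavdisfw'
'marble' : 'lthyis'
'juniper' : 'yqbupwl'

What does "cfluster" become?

yjmsbzal

The pattern: move the last character to the front, then shift every letter 7 places forward in the alphabet (wrapping around).
On "cfluster": the first step gives "rcfluste", and the second then gives "yjmsbzal".
(Check on "juniper": → "rjunipe" → "yqbupwl" ✓)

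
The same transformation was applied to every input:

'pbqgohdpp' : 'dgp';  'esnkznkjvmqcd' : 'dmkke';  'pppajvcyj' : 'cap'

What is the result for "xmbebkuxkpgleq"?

epuex

Each output is the input with this applied: keep one character in every 3, starting at position 1 (positions 1st, 4th, 7th, ...), then reverse the string.
Applying both steps to "xmbebkuxkpgleq": "xeupe", then "epuex".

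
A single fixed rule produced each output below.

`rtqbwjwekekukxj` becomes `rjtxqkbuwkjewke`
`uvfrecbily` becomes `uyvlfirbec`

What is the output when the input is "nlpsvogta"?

Looking at the pairs, the operation is to take characters alternately from the front and the back (1st, last, 2nd, 2nd-last, ...).
Applying that to "nlpsvogta" gives "naltpgsov".

naltpgsov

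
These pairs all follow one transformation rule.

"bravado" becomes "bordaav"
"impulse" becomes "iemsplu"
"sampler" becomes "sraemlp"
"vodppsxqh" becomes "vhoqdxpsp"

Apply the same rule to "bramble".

berlabm

Rule — take characters alternately from the front and the back (1st, last, 2nd, 2nd-last, ...).
On "bramble" that produces "berlabm".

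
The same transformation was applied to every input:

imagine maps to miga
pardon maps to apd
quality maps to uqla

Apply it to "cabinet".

Looking at the pairs, the operation is to swap each adjacent pair of characters (1↔2, 3↔4, ...), then delete the last 3 characters.
"cabinet" → "acibent" → "acib".

acib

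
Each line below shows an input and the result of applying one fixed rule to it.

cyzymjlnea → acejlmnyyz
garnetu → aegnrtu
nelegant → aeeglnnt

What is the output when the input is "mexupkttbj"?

bejkmpttux

Rule — sort the characters into alphabetical order.
"mexupkttbj" → "bejkmpttux".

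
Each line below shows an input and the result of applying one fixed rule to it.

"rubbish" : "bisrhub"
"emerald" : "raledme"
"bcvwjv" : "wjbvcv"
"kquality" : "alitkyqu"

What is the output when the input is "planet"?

neptla

The rule is to swap the first and last characters, then move the first 3 characters to the end (rotate left by 3).
On "planet" that produces "neptla".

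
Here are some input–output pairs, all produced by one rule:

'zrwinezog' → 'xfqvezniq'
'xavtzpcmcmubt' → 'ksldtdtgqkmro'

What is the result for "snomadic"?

tzurdfej

Looking at the pairs, the operation is to reverse the string, then shift every letter 9 places backward in the alphabet (wrapping around).
On "snomadic": the first step gives "cidamons", and the second then gives "tzurdfej".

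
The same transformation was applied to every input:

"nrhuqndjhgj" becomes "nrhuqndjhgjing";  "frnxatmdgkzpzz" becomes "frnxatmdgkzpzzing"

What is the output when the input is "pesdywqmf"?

The rule is to append "ing".
Applying that to "pesdywqmf" gives "pesdywqmfing".

pesdywqmfing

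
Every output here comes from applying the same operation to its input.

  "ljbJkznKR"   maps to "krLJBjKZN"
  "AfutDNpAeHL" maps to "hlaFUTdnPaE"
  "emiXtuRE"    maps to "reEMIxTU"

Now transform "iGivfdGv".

gVIgIVFD

What's happening: flip the case of every letter, then move the last 2 characters to the front (rotate right by 2).
Starting from "iGivfdGv": after the first operation, "IgIVFDgV"; after the second, "gVIgIVFD".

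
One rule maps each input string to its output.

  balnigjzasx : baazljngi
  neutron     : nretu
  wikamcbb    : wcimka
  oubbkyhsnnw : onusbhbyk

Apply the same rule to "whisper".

The pattern: delete the last 2 characters, then take characters alternately from the front and the back (1st, last, 2nd, 2nd-last, ...).
Starting from "whisper": after the first operation, "whisp"; after the second, "wphsi".

wphsi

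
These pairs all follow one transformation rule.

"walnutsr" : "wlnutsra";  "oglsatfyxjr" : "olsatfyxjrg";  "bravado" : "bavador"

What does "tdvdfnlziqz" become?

In each case the input is transformed by: move the first character to the end, then swap the first and last characters.
Applying both steps to "tdvdfnlziqz": "dvdfnlziqzt", then "tvdfnlziqzd".

tvdfnlziqzd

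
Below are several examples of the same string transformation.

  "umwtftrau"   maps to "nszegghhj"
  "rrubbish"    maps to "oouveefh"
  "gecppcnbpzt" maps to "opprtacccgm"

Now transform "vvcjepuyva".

nprwchiiil

What's happening: sort the characters into alphabetical order, then shift every letter 13 places forward in the alphabet (wrapping around) — i.e. ROT13.
Applying both steps to "vvcjepuyva": "acejpuvvvy", then "nprwchiiil".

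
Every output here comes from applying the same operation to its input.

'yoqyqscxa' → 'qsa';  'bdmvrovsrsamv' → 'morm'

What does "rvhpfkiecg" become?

The pattern: keep one character in every 3, starting at position 3 (positions 3rd, 6th, 9th, ...).
"rvhpfkiecg" → "hkc".

hkc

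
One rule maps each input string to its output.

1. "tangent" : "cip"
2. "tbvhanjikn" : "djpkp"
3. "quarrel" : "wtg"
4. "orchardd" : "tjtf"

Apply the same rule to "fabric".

In each case the input is transformed by: keep every other character starting from the second (positions 2nd, 4th, 6th, ...), then shift every letter 2 places forward in the alphabet (wrapping around).
"fabric" → "arc" → "cte".
(Check on "orchardd": → "rhrd" → "tjtf" ✓)

cte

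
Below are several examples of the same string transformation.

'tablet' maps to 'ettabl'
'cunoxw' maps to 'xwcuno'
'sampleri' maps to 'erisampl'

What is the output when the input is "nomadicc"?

The transformation: swap the front and back halves of the string, then move the first character to the end.
Working it through for "nomadicc": intermediate "diccnoma", final "iccnomad".

iccnomad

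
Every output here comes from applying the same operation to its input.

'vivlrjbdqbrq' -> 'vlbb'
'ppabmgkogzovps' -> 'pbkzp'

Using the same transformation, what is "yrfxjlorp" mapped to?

yxo

Looking at the pairs, the operation is to keep one character in every 3, starting at position 1 (positions 1st, 4th, 7th, ...).
Doing the same to "yrfxjlorp": "yxo".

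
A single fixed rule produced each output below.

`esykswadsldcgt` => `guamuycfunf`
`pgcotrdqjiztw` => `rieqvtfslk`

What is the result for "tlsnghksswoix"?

Rule — delete the last 3 characters, then shift every letter 2 places forward in the alphabet (wrapping around).
Applying both steps to "tlsnghksswoix": "tlsnghkssw", then "vnupijmuuy".

vnupijmuuy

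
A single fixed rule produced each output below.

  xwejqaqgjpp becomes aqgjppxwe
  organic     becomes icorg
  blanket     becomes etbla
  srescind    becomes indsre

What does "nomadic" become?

What's happening: move the first 3 characters to the end (rotate left by 3), then delete the first 2 characters.
Working it through for "nomadic": intermediate "adicnom", final "icnom".

icnom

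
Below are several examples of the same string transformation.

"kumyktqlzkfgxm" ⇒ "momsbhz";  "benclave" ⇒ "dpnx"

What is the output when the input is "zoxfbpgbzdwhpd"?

bzdibyr

The pattern: keep every other character starting from the first (positions 1st, 3rd, 5th, ...), then shift every letter 2 places forward in the alphabet (wrapping around).
For "zoxfbpgbzdwhpd", step one produces "zxbgzwp"; step two turns that into "bzdibyr".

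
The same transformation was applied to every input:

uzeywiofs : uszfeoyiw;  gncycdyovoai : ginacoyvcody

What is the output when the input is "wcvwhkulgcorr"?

wrcrvowchgklu

The pattern: take characters alternately from the front and the back (1st, last, 2nd, 2nd-last, ...).
Doing the same to "wcvwhkulgcorr": "wrcrvowchgklu".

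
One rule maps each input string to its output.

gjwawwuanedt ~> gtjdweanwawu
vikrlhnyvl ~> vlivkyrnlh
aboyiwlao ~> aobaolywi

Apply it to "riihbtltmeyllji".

riijilhlbytelmt

The pattern: take characters alternately from the front and the back (1st, last, 2nd, 2nd-last, ...).
Applying that to "riihbtltmeyllji" gives "riijilhlbytelmt".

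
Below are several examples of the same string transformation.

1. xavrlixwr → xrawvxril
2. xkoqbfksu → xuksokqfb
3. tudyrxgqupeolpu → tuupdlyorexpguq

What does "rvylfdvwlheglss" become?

rsvsyllgfedhvlw

The pattern: take characters alternately from the front and the back (1st, last, 2nd, 2nd-last, ...).
On "rvylfdvwlheglss" that produces "rsvsyllgfedhvlw".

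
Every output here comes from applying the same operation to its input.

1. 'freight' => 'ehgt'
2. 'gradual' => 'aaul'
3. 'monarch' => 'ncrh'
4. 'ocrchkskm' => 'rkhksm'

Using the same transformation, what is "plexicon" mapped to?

ecino

The pattern: swap each adjacent pair of characters (1↔2, 3↔4, ...), then delete the first 3 characters.
On "plexicon" that produces "ecino".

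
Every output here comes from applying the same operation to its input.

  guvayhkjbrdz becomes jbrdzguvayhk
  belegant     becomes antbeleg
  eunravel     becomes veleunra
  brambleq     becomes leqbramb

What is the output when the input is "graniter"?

tergrani

Each output is the input with this applied: swap the front and back halves of the string, then move the first character to the end.
"graniter" → "itergran" → "tergrani".
(Check on "eunravel": → "aveleunr" → "veleunra" ✓)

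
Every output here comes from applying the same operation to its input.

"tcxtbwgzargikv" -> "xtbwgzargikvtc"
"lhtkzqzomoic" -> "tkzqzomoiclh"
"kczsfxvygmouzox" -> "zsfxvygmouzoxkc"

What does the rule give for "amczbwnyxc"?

czbwnyxcam

The transformation: move the first 2 characters to the end (rotate left by 2).
"amczbwnyxc" → "czbwnyxcam".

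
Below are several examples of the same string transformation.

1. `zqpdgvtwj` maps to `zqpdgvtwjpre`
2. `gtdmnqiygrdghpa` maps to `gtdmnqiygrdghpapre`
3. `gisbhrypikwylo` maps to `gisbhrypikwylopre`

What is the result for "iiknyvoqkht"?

Each output is the input with this applied: append "pre".
For "iiknyvoqkht" the result is "iiknyvoqkhtpre".

iiknyvoqkhtpre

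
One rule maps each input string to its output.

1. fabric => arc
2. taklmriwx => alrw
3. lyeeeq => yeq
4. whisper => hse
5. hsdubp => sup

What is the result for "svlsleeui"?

vseu

In each case the input is transformed by: keep every other character starting from the second (positions 2nd, 4th, 6th, ...).
Applying that to "svlsleeui" gives "vseu".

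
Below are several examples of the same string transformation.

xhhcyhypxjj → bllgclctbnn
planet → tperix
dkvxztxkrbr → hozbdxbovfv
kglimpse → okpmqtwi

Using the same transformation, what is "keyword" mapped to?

Looking at the pairs, the operation is to shift every letter 4 places forward in the alphabet (wrapping around).
Applying that to "keyword" gives "oicasvh".

oicasvh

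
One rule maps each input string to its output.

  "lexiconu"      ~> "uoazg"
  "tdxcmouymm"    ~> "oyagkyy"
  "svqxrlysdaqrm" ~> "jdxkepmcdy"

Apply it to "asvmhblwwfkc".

ytnxiirwo

Looking at the pairs, the operation is to shift every letter 12 places forward in the alphabet (wrapping around), then delete the first 3 characters.
Starting from "asvmhblwwfkc": after the first operation, "mehytnxiirwo"; after the second, "ytnxiirwo".
(Check on "tdxcmouymm": → "fpjoyagkyy" → "oyagkyy" ✓)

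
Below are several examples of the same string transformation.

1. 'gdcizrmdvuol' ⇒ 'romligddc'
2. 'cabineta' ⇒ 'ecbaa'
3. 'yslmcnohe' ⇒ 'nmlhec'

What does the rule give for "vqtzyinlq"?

What's happening: sort the characters into reverse alphabetical order, then delete the first 3 characters.
Starting from "vqtzyinlq": after the first operation, "zyvtqqnli"; after the second, "tqqnli".

tqqnli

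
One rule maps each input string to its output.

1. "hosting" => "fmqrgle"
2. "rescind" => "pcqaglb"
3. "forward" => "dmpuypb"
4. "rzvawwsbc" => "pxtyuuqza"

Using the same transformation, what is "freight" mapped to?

dpcgefr

The transformation: shift every letter 2 places backward in the alphabet (wrapping around).
"freight" → "dpcgefr".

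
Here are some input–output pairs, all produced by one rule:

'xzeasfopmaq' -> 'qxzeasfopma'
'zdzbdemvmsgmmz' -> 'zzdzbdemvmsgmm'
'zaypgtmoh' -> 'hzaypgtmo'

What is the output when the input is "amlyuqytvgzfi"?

iamlyuqytvgzf

Rule — move the last character to the front.
For "amlyuqytvgzfi" the result is "iamlyuqytvgzf".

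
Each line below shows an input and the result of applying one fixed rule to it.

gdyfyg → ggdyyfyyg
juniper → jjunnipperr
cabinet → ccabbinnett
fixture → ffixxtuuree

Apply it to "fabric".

In each case the input is transformed by: repeat every character 3 times, then keep every other character starting from the first (positions 1st, 3rd, 5th, ...).
For "fabric" the result is "ffabbriic".

ffabbriic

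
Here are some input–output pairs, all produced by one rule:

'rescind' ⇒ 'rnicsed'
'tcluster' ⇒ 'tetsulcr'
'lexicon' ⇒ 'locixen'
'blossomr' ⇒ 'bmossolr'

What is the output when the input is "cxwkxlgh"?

cglxkwxh

The transformation: reverse the string, then swap the first and last characters.
For "cxwkxlgh", step one produces "hglxkwxc"; step two turns that into "cglxkwxh".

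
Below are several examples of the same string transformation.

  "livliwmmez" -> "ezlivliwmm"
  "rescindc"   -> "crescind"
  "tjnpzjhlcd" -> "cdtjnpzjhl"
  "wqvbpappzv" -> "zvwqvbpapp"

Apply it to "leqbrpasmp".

The rule is to swap the front and back halves of the string, then move the first 3 characters to the end (rotate left by 3).
For "leqbrpasmp", step one produces "pasmpleqbr"; step two turns that into "mpleqbrpas".

mpleqbrpas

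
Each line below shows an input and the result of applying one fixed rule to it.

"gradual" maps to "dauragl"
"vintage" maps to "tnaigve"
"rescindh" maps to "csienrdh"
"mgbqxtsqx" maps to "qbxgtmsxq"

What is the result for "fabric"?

In each case the input is transformed by: move the first 3 characters to the end (rotate left by 3), then take characters alternately from the front and the back (1st, last, 2nd, 2nd-last, ...).
Applying that to "fabric" gives "rbiacf".

rbiacf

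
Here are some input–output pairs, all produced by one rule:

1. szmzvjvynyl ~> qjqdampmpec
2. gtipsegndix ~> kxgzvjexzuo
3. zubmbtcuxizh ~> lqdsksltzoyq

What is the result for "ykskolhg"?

bpbjcfxy

Rule — swap each adjacent pair of characters (1↔2, 3↔4, ...), then shift every letter 9 places backward in the alphabet (wrapping around).
"ykskolhg" → "kykslogh" → "bpbjcfxy".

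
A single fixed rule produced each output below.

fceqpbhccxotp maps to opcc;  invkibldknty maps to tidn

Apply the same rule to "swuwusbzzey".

The pattern: keep one character in every 3, starting at position 2 (positions 2nd, 5th, 8th, ...), then swap the first and last characters.
On "swuwusbzzey": the first step gives "wuzy", and the second then gives "yuzw".

yuzw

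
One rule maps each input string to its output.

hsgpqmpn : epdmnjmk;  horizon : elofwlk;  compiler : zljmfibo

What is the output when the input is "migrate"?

The rule is to shift every letter 3 places backward in the alphabet (wrapping around).
For "migrate" the result is "jfdoxqb".

jfdoxqb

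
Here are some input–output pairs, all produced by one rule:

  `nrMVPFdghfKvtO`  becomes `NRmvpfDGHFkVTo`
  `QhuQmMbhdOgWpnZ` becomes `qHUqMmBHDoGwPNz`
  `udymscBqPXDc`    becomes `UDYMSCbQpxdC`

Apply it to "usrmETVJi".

Each output is the input with this applied: flip the case of every letter.
Doing the same to "usrmETVJi": "USRMetvjI".

USRMetvjI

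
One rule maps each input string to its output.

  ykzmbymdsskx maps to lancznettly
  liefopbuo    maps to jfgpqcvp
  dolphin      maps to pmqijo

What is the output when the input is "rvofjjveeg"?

The rule is to delete the first character, then shift every letter 1 place forward in the alphabet (wrapping around).
"rvofjjveeg" → "vofjjveeg" → "wpgkkwffh".
(Check on "liefopbuo": → "iefopbuo" → "jfgpqcvp" ✓)

wpgkkwffh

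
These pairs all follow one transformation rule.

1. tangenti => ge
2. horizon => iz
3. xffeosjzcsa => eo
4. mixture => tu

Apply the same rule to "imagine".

gi

What's happening: move the first 3 characters to the end (rotate left by 3), then keep only the first 2 characters.
On "imagine": the first step gives "gineima", and the second then gives "gi".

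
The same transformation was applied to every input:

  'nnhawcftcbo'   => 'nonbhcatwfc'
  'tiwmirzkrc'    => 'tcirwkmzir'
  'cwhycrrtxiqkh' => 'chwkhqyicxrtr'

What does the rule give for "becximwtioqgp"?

bpegcqxoiimtw

In each case the input is transformed by: take characters alternately from the front and the back (1st, last, 2nd, 2nd-last, ...).
For "becximwtioqgp" the result is "bpegcqxoiimtw".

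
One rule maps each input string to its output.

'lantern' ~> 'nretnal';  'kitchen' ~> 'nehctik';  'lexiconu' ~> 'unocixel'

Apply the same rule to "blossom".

mossolb

Each output is the input with this applied: reverse the string.
So "blossom" becomes "mossolb".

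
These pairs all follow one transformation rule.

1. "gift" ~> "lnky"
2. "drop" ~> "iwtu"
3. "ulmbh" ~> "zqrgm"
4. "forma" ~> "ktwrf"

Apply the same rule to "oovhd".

ttami

The rule is to shift every letter 5 places forward in the alphabet (wrapping around).
"oovhd" → "ttami".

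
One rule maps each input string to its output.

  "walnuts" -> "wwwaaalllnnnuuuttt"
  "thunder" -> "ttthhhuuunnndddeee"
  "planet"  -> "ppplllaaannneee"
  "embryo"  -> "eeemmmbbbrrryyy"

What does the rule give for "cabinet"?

cccaaabbbiiinnneee

What's happening: delete the last character, then repeat every character 3 times.
On "cabinet" that produces "cccaaabbbiiinnneee".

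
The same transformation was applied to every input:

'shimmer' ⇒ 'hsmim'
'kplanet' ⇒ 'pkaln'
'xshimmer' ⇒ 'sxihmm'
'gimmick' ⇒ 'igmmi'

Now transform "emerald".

The transformation: delete the last 2 characters, then swap each adjacent pair of characters (1↔2, 3↔4, ...).
Starting from "emerald": after the first operation, "emera"; after the second, "merea".

merea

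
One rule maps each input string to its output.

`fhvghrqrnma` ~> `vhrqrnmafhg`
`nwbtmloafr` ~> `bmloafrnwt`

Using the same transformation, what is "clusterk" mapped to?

uterkcls

What's happening: move the first 3 characters to the end (rotate left by 3), then swap the first and last characters.
"clusterk" → "sterkclu" → "uterkcls".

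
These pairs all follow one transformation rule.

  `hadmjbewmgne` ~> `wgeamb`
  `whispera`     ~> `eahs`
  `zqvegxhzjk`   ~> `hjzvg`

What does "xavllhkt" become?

The pattern: swap the front and back halves of the string, then keep every other character starting from the second (positions 2nd, 4th, 6th, ...).
On "xavllhkt" that produces "htal".

htal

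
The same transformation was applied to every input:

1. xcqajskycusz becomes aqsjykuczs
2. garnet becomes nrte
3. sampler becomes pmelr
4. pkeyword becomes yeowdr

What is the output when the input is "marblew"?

brelw

In each case the input is transformed by: delete the first 2 characters, then swap each adjacent pair of characters (1↔2, 3↔4, ...).
Applying both steps to "marblew": "rblew", then "brelw".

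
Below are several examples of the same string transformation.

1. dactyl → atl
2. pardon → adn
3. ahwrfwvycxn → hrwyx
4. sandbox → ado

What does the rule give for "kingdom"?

igo

Rule — keep every other character starting from the second (positions 2nd, 4th, 6th, ...).
Applying that to "kingdom" gives "igo".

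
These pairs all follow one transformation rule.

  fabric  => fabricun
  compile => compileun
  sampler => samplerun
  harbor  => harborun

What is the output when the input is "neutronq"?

Rule — append "un".
Applying that to "neutronq" gives "neutronqun".

neutronqun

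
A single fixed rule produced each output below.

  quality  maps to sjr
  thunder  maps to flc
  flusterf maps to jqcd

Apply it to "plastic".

jqg

The transformation: shift every letter 2 places backward in the alphabet (wrapping around), then keep every other character starting from the second (positions 2nd, 4th, 6th, ...).
On "plastic" that produces "jqg".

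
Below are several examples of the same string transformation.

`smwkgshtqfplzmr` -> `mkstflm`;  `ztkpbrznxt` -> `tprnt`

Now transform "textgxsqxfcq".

What's happening: keep every other character starting from the second (positions 2nd, 4th, 6th, ...).
For "textgxsqxfcq" the result is "etxqfq".

etxqfq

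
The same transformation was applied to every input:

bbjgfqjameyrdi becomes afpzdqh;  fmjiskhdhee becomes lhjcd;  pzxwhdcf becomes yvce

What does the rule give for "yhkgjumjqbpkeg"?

gftiajf

Looking at the pairs, the operation is to shift every letter 1 place backward in the alphabet (wrapping around), then keep every other character starting from the second (positions 2nd, 4th, 6th, ...).
Working it through for "yhkgjumjqbpkeg": intermediate "xgjfitlipaojdf", final "gftiajf".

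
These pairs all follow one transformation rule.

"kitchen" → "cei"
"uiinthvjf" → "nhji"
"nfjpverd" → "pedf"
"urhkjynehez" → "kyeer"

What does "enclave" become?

lvn

Rule — keep every other character starting from the second (positions 2nd, 4th, 6th, ...), then move the first character to the end.
Applying both steps to "enclave": "nlv", then "lvn".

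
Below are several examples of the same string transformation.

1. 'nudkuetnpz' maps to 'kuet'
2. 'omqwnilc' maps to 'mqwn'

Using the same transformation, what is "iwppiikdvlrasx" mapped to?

dvlr

What's happening: move the last 3 characters to the front (rotate right by 3), then keep only the last 4 characters.
Doing the same to "iwppiikdvlrasx": "dvlr".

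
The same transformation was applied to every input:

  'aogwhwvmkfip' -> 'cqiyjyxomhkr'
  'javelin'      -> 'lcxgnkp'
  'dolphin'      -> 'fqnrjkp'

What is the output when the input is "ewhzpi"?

The pattern: shift every letter 2 places forward in the alphabet (wrapping around).
"ewhzpi" → "gyjbrk".

gyjbrk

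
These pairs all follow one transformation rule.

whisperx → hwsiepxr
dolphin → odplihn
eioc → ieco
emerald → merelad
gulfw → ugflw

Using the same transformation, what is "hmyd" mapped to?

Each output is the input with this applied: swap each adjacent pair of characters (1↔2, 3↔4, ...).
So "hmyd" becomes "mhdy".

mhdy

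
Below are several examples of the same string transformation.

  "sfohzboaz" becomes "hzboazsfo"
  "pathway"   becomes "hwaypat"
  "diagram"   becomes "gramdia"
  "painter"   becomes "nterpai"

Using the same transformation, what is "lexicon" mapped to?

In each case the input is transformed by: move the first 3 characters to the end (rotate left by 3).
So "lexicon" becomes "iconlex".

iconlex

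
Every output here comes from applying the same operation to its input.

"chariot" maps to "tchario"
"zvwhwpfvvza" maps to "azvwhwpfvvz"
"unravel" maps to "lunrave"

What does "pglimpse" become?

Rule — move the last character to the front.
On "pglimpse" that produces "epglimps".

epglimps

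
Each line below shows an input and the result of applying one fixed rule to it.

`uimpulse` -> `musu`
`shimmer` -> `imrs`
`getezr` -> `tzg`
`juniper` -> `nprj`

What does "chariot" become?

aitc

Looking at the pairs, the operation is to keep every other character starting from the first (positions 1st, 3rd, 5th, ...), then move the first character to the end.
"chariot" → "cait" → "aitc".
(Check on "getezr": → "gtz" → "tzg" ✓)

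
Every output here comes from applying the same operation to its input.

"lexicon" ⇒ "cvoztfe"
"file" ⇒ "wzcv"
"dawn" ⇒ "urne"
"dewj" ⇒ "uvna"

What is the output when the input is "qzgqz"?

hqxhq

The pattern: shift every letter 9 places backward in the alphabet (wrapping around).
So "qzgqz" becomes "hqxhq".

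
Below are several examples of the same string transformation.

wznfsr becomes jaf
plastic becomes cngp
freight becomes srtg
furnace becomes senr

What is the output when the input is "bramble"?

In each case the input is transformed by: shift every letter 13 places forward in the alphabet (wrapping around) — i.e. ROT13, then keep every other character starting from the first (positions 1st, 3rd, 5th, ...).
"bramble" → "oenzoyr" → "onor".

onor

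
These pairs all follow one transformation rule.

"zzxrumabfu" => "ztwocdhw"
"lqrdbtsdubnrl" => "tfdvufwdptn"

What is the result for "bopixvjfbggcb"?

Looking at the pairs, the operation is to shift every letter 2 places forward in the alphabet (wrapping around), then delete the first 2 characters.
So "bopixvjfbggcb" becomes "rkzxlhdiied".
(Check on "lqrdbtsdubnrl": → "nstfdvufwdptn" → "tfdvufwdptn" ✓)

rkzxlhdiied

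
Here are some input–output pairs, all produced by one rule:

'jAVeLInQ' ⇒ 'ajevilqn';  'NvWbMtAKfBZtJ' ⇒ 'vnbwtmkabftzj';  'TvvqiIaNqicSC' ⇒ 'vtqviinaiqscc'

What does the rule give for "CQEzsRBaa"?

Rule — swap each adjacent pair of characters (1↔2, 3↔4, ...), then convert every letter to lowercase.
Working it through for "CQEzsRBaa": intermediate "QCzERsaBa", final "qczersaba".

qczersaba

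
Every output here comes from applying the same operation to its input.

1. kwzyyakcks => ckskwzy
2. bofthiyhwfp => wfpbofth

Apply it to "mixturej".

rejmi

Rule — move the last 3 characters to the front (rotate right by 3), then delete the last 3 characters.
Working it through for "mixturej": intermediate "rejmixtu", final "rejmi".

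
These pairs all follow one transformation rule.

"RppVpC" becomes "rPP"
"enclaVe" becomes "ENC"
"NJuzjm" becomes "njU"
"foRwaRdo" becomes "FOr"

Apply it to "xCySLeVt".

XcY

The transformation: flip the case of every letter, then keep only the first 3 characters.
Applying that to "xCySLeVt" gives "XcY".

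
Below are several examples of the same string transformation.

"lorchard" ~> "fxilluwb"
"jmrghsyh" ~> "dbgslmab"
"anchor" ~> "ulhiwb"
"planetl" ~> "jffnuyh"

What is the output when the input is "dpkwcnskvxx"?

xrjrepqewmh

The transformation: shift every letter 6 places backward in the alphabet (wrapping around), then take characters alternately from the front and the back (1st, last, 2nd, 2nd-last, ...).
Applying that to "dpkwcnskvxx" gives "xrjrepqewmh".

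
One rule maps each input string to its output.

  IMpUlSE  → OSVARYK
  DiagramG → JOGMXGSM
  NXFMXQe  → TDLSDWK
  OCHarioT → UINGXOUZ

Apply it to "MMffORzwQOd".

The transformation: shift every letter 6 places forward in the alphabet (wrapping around), then convert every letter to uppercase.
Working it through for "MMffORzwQOd": intermediate "SSllUXfcWUj", final "SSLLUXFCWUJ".

SSLLUXFCWUJ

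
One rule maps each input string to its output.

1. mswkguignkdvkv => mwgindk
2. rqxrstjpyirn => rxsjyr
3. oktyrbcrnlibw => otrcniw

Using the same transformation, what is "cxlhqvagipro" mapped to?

clqair

In each case the input is transformed by: keep every other character starting from the first (positions 1st, 3rd, 5th, ...).
For "cxlhqvagipro" the result is "clqair".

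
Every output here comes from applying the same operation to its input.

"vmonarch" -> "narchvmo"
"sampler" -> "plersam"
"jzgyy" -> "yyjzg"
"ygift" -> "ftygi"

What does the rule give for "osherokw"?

erokwosh

The transformation: move the first 3 characters to the end (rotate left by 3).
Doing the same to "osherokw": "erokwosh".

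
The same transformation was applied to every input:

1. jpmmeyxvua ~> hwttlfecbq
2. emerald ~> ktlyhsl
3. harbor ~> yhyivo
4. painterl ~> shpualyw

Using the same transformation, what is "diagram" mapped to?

tphnyhk

Looking at the pairs, the operation is to swap the first and last characters, then shift every letter 7 places forward in the alphabet (wrapping around).
"diagram" → "miagrad" → "tphnyhk".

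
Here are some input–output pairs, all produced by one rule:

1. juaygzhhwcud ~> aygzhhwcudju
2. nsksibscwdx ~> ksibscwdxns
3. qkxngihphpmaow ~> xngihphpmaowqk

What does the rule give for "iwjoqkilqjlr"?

Looking at the pairs, the operation is to move the first 2 characters to the end (rotate left by 2).
"iwjoqkilqjlr" → "joqkilqjlriw".

joqkilqjlriw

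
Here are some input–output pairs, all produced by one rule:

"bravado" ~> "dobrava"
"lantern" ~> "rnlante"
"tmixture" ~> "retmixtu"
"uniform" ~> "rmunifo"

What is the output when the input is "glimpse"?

seglimp

In each case the input is transformed by: move the last 2 characters to the front (rotate right by 2).
"glimpse" → "seglimp".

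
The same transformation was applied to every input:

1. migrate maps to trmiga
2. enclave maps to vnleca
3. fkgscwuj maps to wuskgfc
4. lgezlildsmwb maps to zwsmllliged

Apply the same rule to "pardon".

rpoda

The transformation: delete the last character, then sort the characters into reverse alphabetical order.
On "pardon" that produces "rpoda".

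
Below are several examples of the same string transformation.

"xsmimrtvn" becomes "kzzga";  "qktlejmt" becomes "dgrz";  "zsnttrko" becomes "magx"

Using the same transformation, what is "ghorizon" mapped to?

Looking at the pairs, the operation is to shift every letter 13 places forward in the alphabet (wrapping around) — i.e. ROT13, then keep every other character starting from the first (positions 1st, 3rd, 5th, ...).
So "ghorizon" becomes "tbvb".

tbvb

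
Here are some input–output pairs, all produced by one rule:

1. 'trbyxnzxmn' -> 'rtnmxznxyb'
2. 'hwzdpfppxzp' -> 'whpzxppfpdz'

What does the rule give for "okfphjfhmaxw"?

kowxamhfjhpf

In each case the input is transformed by: reverse the string, then move the last 2 characters to the front (rotate right by 2).
Doing the same to "okfphjfhmaxw": "kowxamhfjhpf".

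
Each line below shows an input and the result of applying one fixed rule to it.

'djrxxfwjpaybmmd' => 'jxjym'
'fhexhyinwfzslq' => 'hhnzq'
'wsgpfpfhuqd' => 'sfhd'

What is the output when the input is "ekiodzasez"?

kds

What's happening: keep one character in every 3, starting at position 2 (positions 2nd, 5th, 8th, ...).
Applying that to "ekiodzasez" gives "kds".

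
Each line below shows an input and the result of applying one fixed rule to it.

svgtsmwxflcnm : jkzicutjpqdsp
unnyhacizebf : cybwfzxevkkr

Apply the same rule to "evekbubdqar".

The transformation: shift every letter 3 places backward in the alphabet (wrapping around), then reverse the string.
On "evekbubdqar" that produces "oxnayryhbsb".

oxnayryhbsb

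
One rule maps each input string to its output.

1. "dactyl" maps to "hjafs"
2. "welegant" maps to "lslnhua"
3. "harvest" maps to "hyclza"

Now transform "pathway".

haodhf

The pattern: shift every letter 7 places forward in the alphabet (wrapping around), then delete the first character.
For "pathway" the result is "haodhf".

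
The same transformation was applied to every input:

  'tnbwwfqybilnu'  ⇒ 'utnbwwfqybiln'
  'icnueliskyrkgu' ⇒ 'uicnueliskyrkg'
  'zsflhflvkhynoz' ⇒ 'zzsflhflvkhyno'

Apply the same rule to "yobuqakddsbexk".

In each case the input is transformed by: move the last character to the front.
On "yobuqakddsbexk" that produces "kyobuqakddsbex".

kyobuqakddsbex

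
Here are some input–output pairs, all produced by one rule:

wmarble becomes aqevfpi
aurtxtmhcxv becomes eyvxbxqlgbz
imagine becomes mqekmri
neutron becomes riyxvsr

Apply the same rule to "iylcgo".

Rule — shift every letter 4 places forward in the alphabet (wrapping around).
For "iylcgo" the result is "mcpgks".

mcpgks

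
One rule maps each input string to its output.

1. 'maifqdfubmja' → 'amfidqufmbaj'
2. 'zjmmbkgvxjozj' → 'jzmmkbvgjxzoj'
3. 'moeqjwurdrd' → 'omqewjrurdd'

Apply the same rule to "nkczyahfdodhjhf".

knzcayfhodhdhjf

Rule — swap each adjacent pair of characters (1↔2, 3↔4, ...).
So "nkczyahfdodhjhf" becomes "knzcayfhodhdhjf".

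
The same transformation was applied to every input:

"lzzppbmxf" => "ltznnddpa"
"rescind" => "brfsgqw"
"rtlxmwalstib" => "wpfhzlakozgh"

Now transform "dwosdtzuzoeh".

svrkcgrhninc

The pattern: move the last 2 characters to the front (rotate right by 2), then shift every letter 12 places backward in the alphabet (wrapping around).
"dwosdtzuzoeh" → "ehdwosdtzuzo" → "svrkcgrhninc".
(Check on "rescind": → "ndresci" → "brfsgqw" ✓)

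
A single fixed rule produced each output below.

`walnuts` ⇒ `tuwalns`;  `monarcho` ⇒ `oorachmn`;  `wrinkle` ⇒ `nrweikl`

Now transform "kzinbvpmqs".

svzbikmnpq

The pattern: sort the characters into alphabetical order, then move the last 3 characters to the front (rotate right by 3).
Starting from "kzinbvpmqs": after the first operation, "bikmnpqsvz"; after the second, "svzbikmnpq".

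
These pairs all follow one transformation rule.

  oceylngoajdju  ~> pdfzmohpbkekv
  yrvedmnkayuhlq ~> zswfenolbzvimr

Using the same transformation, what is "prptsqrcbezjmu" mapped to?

qsqutrsdcfaknv

The pattern: shift every letter 1 place forward in the alphabet (wrapping around).
"prptsqrcbezjmu" → "qsqutrsdcfaknv".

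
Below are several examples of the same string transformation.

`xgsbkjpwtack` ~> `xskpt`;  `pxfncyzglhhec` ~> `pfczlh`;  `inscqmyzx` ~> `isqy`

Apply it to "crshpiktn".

The pattern: keep every other character starting from the first (positions 1st, 3rd, 5th, ...), then delete the last character.
Applying both steps to "crshpiktn": "cspkn", then "cspk".

cspk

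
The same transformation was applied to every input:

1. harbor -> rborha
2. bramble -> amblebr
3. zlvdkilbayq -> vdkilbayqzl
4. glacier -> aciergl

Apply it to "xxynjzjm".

Each output is the input with this applied: move the first 2 characters to the end (rotate left by 2).
"xxynjzjm" → "ynjzjmxx".

ynjzjmxx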